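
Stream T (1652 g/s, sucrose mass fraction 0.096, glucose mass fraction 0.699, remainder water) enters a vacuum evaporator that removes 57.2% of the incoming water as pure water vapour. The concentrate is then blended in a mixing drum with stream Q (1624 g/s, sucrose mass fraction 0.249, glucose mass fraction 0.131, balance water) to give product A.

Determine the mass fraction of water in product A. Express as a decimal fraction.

0.374

Vapour removed = 0.572×0.205×1652 = 193.71 g/s; concentrate = 1458.3 g/s.
water reaching the mixer = 144.95 (from concentrate) + 1624×0.620 = 1151.8 g/s.
Product flow = 1458.3 + 1624 = 3082.3 g/s; water fraction = 0.374.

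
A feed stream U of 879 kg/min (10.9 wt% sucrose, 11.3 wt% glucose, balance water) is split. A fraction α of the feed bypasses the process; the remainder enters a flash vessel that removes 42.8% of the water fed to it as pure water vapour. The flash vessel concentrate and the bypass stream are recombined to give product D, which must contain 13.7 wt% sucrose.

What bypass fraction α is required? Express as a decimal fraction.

All 879×0.109 = 95.811 kg/min of sucrose reaches D, so D = 95.811/0.137 = 699.35 kg/min and vapour = 179.65 kg/min.
The evaporator receives (1−α)·879 of feed at 0.778 water and removes 0.428 of that water:
0.428×0.778×(1−α)×879 = 179.65
(1−α) = 179.65/292.69 = 0.6138;  α = 0.3862.

0.386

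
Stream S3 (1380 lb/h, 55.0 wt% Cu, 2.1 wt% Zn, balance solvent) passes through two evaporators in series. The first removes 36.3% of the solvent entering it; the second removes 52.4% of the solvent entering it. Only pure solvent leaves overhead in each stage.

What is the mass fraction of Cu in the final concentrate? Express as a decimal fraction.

solvent in feed = 1380×0.429 = 592.02 lb/h.
After stage 1: solvent left = (1−0.363)×592.02 = 377.12; stream total = 1165.1 lb/h.
After stage 2: solvent left = (1−0.524)×377.12 = 179.51; final concentrate = 967.49 lb/h.
Cu fraction = 759/967.49 = 0.785.

0.785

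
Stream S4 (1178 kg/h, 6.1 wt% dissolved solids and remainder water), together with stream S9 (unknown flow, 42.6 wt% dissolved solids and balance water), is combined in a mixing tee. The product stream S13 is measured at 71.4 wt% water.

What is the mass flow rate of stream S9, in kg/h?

1893 kg/h

Let S9 be the unknown flow. Total out = 1178 + S9.
water balance: 1106.1 + 0.574·S9 = 0.714·(1178 + S9)
(0.574 − 0.714)·S9 = 0.714×1178 − 1106.1 = -265.05
S9 = -265.05 / -0.140 = 1893.2 kg/h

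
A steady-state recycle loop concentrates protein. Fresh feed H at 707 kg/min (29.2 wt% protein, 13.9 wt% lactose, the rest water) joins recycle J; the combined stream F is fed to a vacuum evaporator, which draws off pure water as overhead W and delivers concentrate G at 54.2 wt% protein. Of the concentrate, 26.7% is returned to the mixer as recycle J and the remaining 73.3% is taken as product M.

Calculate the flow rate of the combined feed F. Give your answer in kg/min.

Overall protein balance (none leaves overhead): protein in fresh feed = protein in product, i.e. 707×0.292 = (1−0.267)·G·0.542.
G = 206.44/(0.542×0.733) = 519.64 kg/min.
Recycle J = 0.267×519.64 = 138.74 kg/min.
Combined feed F = 707 + 138.74 = 845.74 kg/min.

845.7 kg/min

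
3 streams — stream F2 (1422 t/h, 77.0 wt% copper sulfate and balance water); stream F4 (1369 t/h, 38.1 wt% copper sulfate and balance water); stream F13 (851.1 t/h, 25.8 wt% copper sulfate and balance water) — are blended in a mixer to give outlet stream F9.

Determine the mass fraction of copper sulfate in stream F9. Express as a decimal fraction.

0.504

Total flow out = 1422 + 1369 + 851.1 = 3642.1 t/h.
copper sulfate in = 1422×0.770 + 1369×0.381 + 851.1×0.258 = 1836.1 t/h.
copper sulfate mass fraction in F9 = 1836.1/3642.1 = 0.504.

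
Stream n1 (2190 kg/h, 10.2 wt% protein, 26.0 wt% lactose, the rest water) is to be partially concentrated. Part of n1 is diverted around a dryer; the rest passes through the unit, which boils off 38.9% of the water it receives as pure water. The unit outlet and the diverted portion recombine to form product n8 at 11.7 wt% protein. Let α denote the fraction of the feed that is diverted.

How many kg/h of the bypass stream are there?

1059 kg/h

All 2190×0.102 = 223.38 kg/h of protein reaches n8, so n8 = 223.38/0.117 = 1909.2 kg/h and vapour = 280.77 kg/h.
The evaporator receives (1−α)·2190 of feed at 0.638 water and removes 0.389 of that water:
0.389×0.638×(1−α)×2190 = 280.77
(1−α) = 280.77/543.52 = 0.5166;  α = 0.4834.
Bypass flow = 0.4834×2190 = 1058.7 kg/h.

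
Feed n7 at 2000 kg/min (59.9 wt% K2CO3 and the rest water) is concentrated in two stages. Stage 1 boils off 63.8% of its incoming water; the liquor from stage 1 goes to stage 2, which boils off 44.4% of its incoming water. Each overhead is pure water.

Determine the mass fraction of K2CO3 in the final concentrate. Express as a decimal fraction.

water in feed = 2000×0.401 = 802 kg/min.
After stage 1: water left = (1−0.638)×802 = 290.32; stream total = 1488.3 kg/min.
After stage 2: water left = (1−0.444)×290.32 = 161.42; final concentrate = 1359.4 kg/min.
K2CO3 fraction = 1198/1359.4 = 0.8813.

0.8813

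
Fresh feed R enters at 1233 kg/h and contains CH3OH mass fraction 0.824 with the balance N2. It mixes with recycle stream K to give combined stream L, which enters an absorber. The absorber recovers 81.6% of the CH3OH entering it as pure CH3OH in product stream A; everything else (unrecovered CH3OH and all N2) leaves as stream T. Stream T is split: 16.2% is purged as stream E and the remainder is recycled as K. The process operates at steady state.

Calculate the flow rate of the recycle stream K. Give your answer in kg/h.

1308 kg/h

N2 enters only via R and leaves only via the purge: 1233×0.176 = 0.162×(N2 in T), and the absorber passes all N2, so N2 in L = N2 in T = 1339.6 kg/h.
CH3OH in L: m_A = 1233×0.824 + (1−0.162)·(1−0.816)·m_A, so m_A = 1016/0.8458 = 1201.2 kg/h.
T = (1−0.816)×1201.2 + 1339.6 = 1560.6 kg/h.
Recycle K = (1−0.162)×1560.6 = 1307.8 kg/h.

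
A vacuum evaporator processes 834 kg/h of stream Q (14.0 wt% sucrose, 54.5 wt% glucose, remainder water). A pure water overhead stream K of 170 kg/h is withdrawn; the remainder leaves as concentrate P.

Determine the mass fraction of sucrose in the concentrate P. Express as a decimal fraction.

0.176

sucrose is not removed: 834×0.140 = 116.76 kg/h of sucrose enters P.
Concentrate = 834 − 170 = 664 kg/h.
Mass fraction = 116.76/664 = 0.176.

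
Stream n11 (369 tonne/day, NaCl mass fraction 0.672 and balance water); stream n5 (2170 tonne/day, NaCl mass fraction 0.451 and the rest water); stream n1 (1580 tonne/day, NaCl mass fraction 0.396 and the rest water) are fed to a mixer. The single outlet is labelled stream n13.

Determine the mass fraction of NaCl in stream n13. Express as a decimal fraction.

Total flow out = 369 + 2170 + 1580 = 4119 tonne/day.
NaCl in = 369×0.672 + 2170×0.451 + 1580×0.396 = 1852.3 tonne/day.
NaCl mass fraction in n13 = 1852.3/4119 = 0.450.

0.450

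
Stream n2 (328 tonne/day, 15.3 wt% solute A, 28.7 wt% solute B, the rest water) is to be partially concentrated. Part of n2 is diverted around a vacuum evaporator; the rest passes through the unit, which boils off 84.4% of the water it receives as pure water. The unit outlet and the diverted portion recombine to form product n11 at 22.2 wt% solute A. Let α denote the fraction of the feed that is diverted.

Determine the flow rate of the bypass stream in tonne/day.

All 328×0.153 = 50.184 tonne/day of solute A reaches n11, so n11 = 50.184/0.222 = 226.05 tonne/day and vapour = 101.95 tonne/day.
The evaporator receives (1−α)·328 of feed at 0.560 water and removes 0.844 of that water:
0.844×0.560×(1−α)×328 = 101.95
(1−α) = 101.95/155.03 = 0.6576;  α = 0.3424.
Bypass flow = 0.3424×328 = 112.31 tonne/day.

112.3 tonne/day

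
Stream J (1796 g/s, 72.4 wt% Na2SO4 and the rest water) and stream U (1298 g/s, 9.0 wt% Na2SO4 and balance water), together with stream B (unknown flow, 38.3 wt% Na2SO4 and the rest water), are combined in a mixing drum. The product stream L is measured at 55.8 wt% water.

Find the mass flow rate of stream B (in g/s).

840.3 g/s

Let B be the unknown flow. Total out = 3094 + B.
water balance: 1676.9 + 0.617·B = 0.558·(3094 + B)
(0.617 − 0.558)·B = 0.558×3094 − 1676.9 = 49.576
B = 49.576 / 0.059 = 840.27 g/s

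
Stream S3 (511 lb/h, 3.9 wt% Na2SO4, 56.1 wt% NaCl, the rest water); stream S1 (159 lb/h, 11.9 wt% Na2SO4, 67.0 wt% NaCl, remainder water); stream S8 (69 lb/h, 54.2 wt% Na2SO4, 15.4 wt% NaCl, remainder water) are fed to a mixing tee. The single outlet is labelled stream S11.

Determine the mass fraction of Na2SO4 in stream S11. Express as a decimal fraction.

Total flow out = 511 + 159 + 69 = 739 lb/h.
Na2SO4 in = 511×0.039 + 159×0.119 + 69×0.542 = 76.248 lb/h.
Na2SO4 mass fraction in S11 = 76.248/739 = 0.1032.

0.1032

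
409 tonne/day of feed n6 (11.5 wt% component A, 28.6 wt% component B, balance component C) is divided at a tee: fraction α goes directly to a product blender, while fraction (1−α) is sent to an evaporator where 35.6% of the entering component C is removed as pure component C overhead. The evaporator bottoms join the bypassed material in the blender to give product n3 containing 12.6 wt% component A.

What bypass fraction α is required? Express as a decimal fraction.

0.591

All 409×0.115 = 47.035 tonne/day of component A reaches n3, so n3 = 47.035/0.126 = 373.29 tonne/day and vapour = 35.706 tonne/day.
The evaporator receives (1−α)·409 of feed at 0.599 component C and removes 0.356 of that component C:
0.356×0.599×(1−α)×409 = 35.706
(1−α) = 35.706/87.217 = 0.4094;  α = 0.5906.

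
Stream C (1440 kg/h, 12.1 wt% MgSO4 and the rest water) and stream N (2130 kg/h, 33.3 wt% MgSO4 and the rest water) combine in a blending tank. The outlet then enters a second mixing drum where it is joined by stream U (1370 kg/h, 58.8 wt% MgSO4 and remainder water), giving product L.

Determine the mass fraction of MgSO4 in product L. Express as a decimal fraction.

Overall, product flow = 4940 kg/h.
MgSO4 in = 1440×0.121 + 2130×0.333 + 1370×0.588 = 1689.1 kg/h.
MgSO4 fraction in L = 0.342.

0.342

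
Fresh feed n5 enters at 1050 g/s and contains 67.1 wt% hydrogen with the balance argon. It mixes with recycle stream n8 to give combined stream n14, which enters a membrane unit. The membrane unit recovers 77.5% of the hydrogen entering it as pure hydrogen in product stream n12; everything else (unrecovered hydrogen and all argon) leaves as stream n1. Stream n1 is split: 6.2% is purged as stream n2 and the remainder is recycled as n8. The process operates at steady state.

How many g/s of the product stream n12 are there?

692.1 g/s

hydrogen in n14: m_A = 1050×0.671 + (1−0.062)·(1−0.775)·m_A, so m_A = 704.55/0.7890 = 893.02 g/s.
Product n12 = 0.775×893.02 = 692.09 g/s.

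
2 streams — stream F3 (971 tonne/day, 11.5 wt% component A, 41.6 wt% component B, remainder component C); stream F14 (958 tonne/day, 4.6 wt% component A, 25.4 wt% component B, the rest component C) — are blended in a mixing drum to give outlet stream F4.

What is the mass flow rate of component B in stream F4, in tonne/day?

component B out = component B in = 971×0.416 + 958×0.254 = 647.27 tonne/day.

647.3 tonne/day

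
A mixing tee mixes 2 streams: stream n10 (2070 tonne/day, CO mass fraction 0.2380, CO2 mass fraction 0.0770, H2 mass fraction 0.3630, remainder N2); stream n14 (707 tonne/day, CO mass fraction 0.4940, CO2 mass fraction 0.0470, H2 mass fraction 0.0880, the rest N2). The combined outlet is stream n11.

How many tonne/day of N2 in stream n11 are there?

928.8 tonne/day

N2 out = N2 in = 2070×0.322 + 707×0.371 = 928.84 tonne/day.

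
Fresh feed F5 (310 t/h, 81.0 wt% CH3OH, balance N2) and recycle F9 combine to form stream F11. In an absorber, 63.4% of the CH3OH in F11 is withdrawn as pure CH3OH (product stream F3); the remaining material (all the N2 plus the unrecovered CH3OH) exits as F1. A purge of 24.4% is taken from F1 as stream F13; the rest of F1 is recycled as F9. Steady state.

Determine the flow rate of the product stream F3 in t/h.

CH3OH in F11: m_A = 310×0.810 + (1−0.244)·(1−0.634)·m_A, so m_A = 251.1/0.7233 = 347.16 t/h.
Product F3 = 0.634×347.16 = 220.1 t/h.

220.1 t/h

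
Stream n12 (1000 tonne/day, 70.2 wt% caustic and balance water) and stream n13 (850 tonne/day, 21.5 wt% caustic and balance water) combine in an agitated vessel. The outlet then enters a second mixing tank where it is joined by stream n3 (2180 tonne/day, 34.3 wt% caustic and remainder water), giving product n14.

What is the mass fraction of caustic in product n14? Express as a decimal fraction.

Overall, product flow = 4030 tonne/day.
caustic in = 1000×0.702 + 850×0.215 + 2180×0.343 = 1632.5 tonne/day.
caustic fraction in n14 = 0.405.

0.405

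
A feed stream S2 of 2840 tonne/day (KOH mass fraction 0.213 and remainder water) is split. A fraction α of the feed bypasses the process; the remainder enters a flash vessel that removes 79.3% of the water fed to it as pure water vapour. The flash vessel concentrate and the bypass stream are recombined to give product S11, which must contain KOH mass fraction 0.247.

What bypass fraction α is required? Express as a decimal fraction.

0.779

All 2840×0.213 = 604.92 tonne/day of KOH reaches S11, so S11 = 604.92/0.247 = 2449.1 tonne/day and vapour = 390.93 tonne/day.
The evaporator receives (1−α)·2840 of feed at 0.787 water and removes 0.793 of that water:
0.793×0.787×(1−α)×2840 = 390.93
(1−α) = 390.93/1772.4 = 0.2206;  α = 0.7794.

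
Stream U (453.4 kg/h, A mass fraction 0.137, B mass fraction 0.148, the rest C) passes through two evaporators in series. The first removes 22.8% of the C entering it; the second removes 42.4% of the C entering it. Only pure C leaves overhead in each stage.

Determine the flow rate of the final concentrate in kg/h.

273.4 kg/h

C in feed = 453.4×0.715 = 324.18 kg/h.
After stage 1: C left = (1−0.228)×324.18 = 250.27; stream total = 379.49 kg/h.
After stage 2: C left = (1−0.424)×250.27 = 144.15; final concentrate = 273.37 kg/h.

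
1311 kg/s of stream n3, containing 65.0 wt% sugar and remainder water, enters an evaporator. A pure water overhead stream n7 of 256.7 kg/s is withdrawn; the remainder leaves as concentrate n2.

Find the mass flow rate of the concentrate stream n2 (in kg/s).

1054 kg/s

Concentrate = 1311 − 256.7 = 1054.3 kg/s.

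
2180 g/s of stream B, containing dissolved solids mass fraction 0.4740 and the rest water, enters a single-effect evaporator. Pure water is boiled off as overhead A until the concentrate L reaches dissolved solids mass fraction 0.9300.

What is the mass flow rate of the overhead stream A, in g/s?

1069 g/s

dissolved solids is conserved: 2180×0.474 = 1033.3 g/s all reports to the concentrate.
Concentrate = 1033.3/(target fraction) = 1111.1 g/s.
Overhead = 2180 − 1111.1 = 1068.9 g/s.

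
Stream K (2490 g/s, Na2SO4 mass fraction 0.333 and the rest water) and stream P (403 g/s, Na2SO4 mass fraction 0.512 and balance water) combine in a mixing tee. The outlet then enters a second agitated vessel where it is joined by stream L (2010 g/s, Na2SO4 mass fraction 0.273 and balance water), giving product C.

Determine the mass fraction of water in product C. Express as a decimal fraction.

Overall, product flow = 4903 g/s.
water in = 2490×0.667 + 403×0.488 + 2010×0.727 = 3318.8 g/s.
water fraction in C = 0.677.

0.677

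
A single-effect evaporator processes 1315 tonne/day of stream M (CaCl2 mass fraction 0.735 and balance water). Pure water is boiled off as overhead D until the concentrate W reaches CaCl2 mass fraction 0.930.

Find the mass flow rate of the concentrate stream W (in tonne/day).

1039 tonne/day

CaCl2 is conserved: 1315×0.735 = 966.52 tonne/day all reports to the concentrate.
Concentrate = 966.52/(target fraction) = 1039.3 tonne/day.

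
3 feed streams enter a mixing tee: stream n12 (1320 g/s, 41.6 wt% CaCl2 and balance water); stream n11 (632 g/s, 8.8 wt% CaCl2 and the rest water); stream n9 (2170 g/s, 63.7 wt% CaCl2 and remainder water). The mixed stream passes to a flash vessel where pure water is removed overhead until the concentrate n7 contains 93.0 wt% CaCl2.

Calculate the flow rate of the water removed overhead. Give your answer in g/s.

CaCl2 entering = 1320×0.416 + 632×0.088 + 2170×0.637 = 1987 g/s.
All CaCl2 reports to n7, so n7 = 1987/0.930 = 2136.6 g/s.
Total feed = 4122 g/s; overhead = 4122 − 2136.6 = 1985.4 g/s.

1985 g/s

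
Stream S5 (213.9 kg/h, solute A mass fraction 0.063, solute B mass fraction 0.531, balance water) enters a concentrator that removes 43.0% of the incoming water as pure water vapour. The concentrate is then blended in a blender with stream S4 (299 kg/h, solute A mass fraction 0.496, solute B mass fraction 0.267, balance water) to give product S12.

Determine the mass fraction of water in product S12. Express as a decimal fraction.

0.253

Vapour removed = 0.430×0.406×213.9 = 37.343 kg/h; concentrate = 176.56 kg/h.
water reaching the mixer = 49.501 (from concentrate) + 299×0.237 = 120.36 kg/h.
Product flow = 176.56 + 299 = 475.56 kg/h; water fraction = 0.253.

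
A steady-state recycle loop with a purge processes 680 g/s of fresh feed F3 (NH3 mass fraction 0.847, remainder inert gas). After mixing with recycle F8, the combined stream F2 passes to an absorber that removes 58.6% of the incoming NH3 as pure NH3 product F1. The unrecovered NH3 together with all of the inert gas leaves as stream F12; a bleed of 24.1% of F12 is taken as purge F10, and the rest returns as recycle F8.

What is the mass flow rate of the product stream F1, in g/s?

NH3 in F2: m_A = 680×0.847 + (1−0.241)·(1−0.586)·m_A, so m_A = 575.96/0.6858 = 839.87 g/s.
Product F1 = 0.586×839.87 = 492.16 g/s.

492.2 g/s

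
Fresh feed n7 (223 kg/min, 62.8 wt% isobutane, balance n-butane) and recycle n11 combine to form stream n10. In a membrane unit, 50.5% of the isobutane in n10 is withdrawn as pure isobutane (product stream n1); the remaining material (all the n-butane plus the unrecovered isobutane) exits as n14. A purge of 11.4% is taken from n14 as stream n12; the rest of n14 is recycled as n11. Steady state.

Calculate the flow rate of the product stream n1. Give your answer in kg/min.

126 kg/min

isobutane in n10: m_A = 223×0.628 + (1−0.114)·(1−0.505)·m_A, so m_A = 140.04/0.5614 = 249.44 kg/min.
Product n1 = 0.505×249.44 = 125.97 kg/min.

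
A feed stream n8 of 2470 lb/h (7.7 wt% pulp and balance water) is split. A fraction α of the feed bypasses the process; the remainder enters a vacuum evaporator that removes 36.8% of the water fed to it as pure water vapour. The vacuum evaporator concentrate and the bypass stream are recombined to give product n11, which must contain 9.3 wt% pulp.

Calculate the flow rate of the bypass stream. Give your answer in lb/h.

1219 lb/h

All 2470×0.077 = 190.19 lb/h of pulp reaches n11, so n11 = 190.19/0.093 = 2045.1 lb/h and vapour = 424.95 lb/h.
The evaporator receives (1−α)·2470 of feed at 0.923 water and removes 0.368 of that water:
0.368×0.923×(1−α)×2470 = 424.95
(1−α) = 424.95/838.97 = 0.5065;  α = 0.4935.
Bypass flow = 0.4935×2470 = 1218.9 lb/h.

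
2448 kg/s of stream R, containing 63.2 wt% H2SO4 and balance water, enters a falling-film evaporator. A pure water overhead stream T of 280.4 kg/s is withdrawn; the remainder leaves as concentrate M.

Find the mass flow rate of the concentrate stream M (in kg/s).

2168 kg/s

Concentrate = 2448 − 280.4 = 2167.6 kg/s.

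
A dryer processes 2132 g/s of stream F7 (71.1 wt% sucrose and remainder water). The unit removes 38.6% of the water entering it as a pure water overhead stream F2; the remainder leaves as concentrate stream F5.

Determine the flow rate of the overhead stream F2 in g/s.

water entering = 2132×0.289 = 616.15 g/s; overhead removed = 0.386×616.15 = 237.83 g/s.

237.8 g/s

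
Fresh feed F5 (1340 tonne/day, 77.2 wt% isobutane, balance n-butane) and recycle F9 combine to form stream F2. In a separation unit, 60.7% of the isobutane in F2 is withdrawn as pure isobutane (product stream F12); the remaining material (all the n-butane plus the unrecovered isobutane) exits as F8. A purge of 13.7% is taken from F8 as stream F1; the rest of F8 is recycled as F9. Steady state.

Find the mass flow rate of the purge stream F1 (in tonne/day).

389.8 tonne/day

n-butane enters only via F5 and leaves only via the purge: 1340×0.228 = 0.137×(n-butane in F8), and the separation unit passes all n-butane, so n-butane in F2 = n-butane in F8 = 2230.1 tonne/day.
isobutane in F2: m_A = 1340×0.772 + (1−0.137)·(1−0.607)·m_A, so m_A = 1034.5/0.6608 = 1565.4 tonne/day.
F8 = (1−0.607)×1565.4 + 2230.1 = 2845.3 tonne/day.
Purge F1 = 0.137×2845.3 = 389.8 tonne/day.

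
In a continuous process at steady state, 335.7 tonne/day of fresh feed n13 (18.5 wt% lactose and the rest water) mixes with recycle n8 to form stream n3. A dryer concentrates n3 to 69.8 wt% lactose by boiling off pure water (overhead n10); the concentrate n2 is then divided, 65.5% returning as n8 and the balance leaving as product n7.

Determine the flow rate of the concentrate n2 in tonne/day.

Overall lactose balance (none leaves overhead): lactose in fresh feed = lactose in product, i.e. 335.7×0.185 = (1−0.655)·n2·0.698.
n2 = 62.104/(0.698×0.345) = 257.9 tonne/day.

257.9 tonne/day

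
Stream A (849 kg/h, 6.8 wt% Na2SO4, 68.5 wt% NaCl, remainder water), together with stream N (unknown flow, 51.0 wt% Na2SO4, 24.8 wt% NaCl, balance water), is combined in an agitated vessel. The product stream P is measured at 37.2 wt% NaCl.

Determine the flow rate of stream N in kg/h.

2143 kg/h

Let N be the unknown flow. Total out = 849 + N.
NaCl balance: 581.57 + 0.248·N = 0.372·(849 + N)
(0.248 − 0.372)·N = 0.372×849 − 581.57 = -265.74
N = -265.74 / -0.124 = 2143 kg/h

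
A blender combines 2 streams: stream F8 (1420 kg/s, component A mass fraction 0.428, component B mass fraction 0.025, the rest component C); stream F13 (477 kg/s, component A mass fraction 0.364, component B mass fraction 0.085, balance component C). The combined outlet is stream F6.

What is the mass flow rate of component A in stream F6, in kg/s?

781.4 kg/s

component A out = component A in = 1420×0.428 + 477×0.364 = 781.39 kg/s.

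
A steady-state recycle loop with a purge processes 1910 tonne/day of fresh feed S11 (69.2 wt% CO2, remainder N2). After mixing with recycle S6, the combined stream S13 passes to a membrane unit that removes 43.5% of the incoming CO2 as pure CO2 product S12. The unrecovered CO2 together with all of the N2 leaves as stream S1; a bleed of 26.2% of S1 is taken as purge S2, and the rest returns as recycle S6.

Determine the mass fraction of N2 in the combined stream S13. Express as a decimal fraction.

0.498

N2 enters only via S11 and leaves only via the purge: 1910×0.308 = 0.262×(N2 in S1), and the membrane unit passes all N2, so N2 in S13 = N2 in S1 = 2245.3 tonne/day.
CO2 in S13: m_A = 1910×0.692 + (1−0.262)·(1−0.435)·m_A, so m_A = 1321.7/0.5830 = 2267 tonne/day.
S13 = 2267 + 2245.3 = 4512.3 tonne/day.
N2 fraction in S13 = 2245.3/4512.3 = 0.498.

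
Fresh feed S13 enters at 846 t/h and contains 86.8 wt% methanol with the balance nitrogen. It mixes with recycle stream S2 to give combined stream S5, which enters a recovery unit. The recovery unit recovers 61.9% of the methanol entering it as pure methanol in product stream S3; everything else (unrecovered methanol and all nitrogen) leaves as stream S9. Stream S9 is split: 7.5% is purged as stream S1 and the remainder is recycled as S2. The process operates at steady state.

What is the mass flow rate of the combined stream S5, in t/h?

nitrogen enters only via S13 and leaves only via the purge: 846×0.132 = 0.075×(nitrogen in S9), and the recovery unit passes all nitrogen, so nitrogen in S5 = nitrogen in S9 = 1489 t/h.
methanol in S5: m_A = 846×0.868 + (1−0.075)·(1−0.619)·m_A, so m_A = 734.33/0.6476 = 1134 t/h.
S5 = 1134 + 1489 = 2622.9 t/h.

2623 t/h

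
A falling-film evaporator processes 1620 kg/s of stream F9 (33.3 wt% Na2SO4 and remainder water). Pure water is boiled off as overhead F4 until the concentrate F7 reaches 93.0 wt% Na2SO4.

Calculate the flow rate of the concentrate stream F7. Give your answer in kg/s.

Na2SO4 is conserved: 1620×0.333 = 539.46 kg/s all reports to the concentrate.
Concentrate = 539.46/(target fraction) = 580.06 kg/s.

580.1 kg/s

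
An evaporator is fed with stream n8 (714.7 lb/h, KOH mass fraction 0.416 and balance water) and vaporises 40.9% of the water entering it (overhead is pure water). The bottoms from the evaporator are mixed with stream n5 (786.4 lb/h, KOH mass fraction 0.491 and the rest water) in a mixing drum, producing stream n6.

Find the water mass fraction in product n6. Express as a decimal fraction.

0.486

Vapour removed = 0.409×0.584×714.7 = 170.71 lb/h; concentrate = 543.99 lb/h.
water reaching the mixer = 246.67 (from concentrate) + 786.4×0.509 = 646.95 lb/h.
Product flow = 543.99 + 786.4 = 1330.4 lb/h; water fraction = 0.486.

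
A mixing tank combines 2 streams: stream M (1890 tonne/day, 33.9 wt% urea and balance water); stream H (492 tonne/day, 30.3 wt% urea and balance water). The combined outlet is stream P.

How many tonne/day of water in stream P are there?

water out = water in = 1890×0.661 + 492×0.697 = 1592.2 tonne/day.

1592 tonne/day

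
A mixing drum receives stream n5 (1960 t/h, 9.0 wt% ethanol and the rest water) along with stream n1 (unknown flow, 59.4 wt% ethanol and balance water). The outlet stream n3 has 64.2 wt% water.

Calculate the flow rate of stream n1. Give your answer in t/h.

2226 t/h

Let n1 be the unknown flow. Total out = 1960 + n1.
water balance: 1783.6 + 0.406·n1 = 0.642·(1960 + n1)
(0.406 − 0.642)·n1 = 0.642×1960 − 1783.6 = -525.28
n1 = -525.28 / -0.236 = 2225.8 t/h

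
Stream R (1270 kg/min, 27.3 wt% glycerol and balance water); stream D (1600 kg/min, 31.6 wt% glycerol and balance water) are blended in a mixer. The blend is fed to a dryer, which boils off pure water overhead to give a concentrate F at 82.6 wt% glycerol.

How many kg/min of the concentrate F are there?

glycerol entering = 1270×0.273 + 1600×0.316 = 852.31 kg/min.
All glycerol reports to F, so F = 852.31/0.826 = 1031.9 kg/min.

1032 kg/min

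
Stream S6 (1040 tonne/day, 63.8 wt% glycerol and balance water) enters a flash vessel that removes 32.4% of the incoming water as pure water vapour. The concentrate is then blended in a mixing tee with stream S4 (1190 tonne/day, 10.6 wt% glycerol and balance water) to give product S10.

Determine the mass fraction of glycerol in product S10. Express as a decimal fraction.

Vapour removed = 0.324×0.362×1040 = 121.98 tonne/day; concentrate = 918.02 tonne/day.
glycerol reaching the mixer = 663.52 (from concentrate) + 1190×0.106 = 789.66 tonne/day.
Product flow = 918.02 + 1190 = 2108 tonne/day; glycerol fraction = 0.375.

0.375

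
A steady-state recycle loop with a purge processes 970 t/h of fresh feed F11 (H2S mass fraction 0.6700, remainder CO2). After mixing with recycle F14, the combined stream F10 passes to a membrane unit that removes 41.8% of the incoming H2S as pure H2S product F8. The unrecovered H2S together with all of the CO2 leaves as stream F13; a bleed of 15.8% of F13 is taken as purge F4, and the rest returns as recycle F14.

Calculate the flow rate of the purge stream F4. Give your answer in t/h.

CO2 enters only via F11 and leaves only via the purge: 970×0.330 = 0.158×(CO2 in F13), and the membrane unit passes all CO2, so CO2 in F10 = CO2 in F13 = 2025.9 t/h.
H2S in F10: m_A = 970×0.670 + (1−0.158)·(1−0.418)·m_A, so m_A = 649.9/0.5100 = 1274.4 t/h.
F13 = (1−0.418)×1274.4 + 2025.9 = 2767.7 t/h.
Purge F4 = 0.158×2767.7 = 437.29 t/h.

437.3 t/h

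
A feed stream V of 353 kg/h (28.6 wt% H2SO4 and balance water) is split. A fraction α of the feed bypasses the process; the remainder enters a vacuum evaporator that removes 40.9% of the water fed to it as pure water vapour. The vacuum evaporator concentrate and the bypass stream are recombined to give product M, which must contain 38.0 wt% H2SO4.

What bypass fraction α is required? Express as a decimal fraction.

0.153

All 353×0.286 = 100.96 kg/h of H2SO4 reaches M, so M = 100.96/0.380 = 265.68 kg/h and vapour = 87.321 kg/h.
The evaporator receives (1−α)·353 of feed at 0.714 water and removes 0.409 of that water:
0.409×0.714×(1−α)×353 = 87.321
(1−α) = 87.321/103.09 = 0.8471;  α = 0.1529.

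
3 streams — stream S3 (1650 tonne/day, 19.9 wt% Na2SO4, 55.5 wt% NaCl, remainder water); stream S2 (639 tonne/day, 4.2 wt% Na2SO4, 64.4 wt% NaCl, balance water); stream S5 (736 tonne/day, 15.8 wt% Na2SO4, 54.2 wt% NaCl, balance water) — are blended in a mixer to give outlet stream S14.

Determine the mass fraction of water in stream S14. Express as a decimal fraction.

0.2735

Total flow out = 1650 + 639 + 736 = 3025 tonne/day.
water in = 1650×0.246 + 639×0.314 + 736×0.300 = 827.35 tonne/day.
water mass fraction in S14 = 827.35/3025 = 0.2735.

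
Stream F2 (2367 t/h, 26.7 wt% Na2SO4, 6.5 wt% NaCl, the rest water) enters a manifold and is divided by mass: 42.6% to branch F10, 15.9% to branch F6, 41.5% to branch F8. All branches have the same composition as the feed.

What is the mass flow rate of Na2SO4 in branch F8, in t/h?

Branch F8 total = 0.415×2367 = 982.3 t/h.
Na2SO4 in F8 = 0.267×982.3 = 262.28 t/h.

262.3 t/h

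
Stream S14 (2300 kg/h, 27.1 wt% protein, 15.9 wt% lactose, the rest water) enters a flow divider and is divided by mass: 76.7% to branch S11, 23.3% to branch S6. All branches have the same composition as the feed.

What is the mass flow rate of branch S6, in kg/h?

Branch S6 flow = 0.233×2300 = 535.9 kg/h.

535.9 kg/h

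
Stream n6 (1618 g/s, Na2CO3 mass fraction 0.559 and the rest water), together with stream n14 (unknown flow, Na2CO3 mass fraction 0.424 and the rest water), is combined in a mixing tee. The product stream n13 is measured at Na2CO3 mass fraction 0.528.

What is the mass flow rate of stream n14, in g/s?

Let n14 be the unknown flow. Total out = 1618 + n14.
Na2CO3 balance: 904.46 + 0.424·n14 = 0.528·(1618 + n14)
(0.424 − 0.528)·n14 = 0.528×1618 − 904.46 = -50.158
n14 = -50.158 / -0.104 = 482.29 g/s

482.3 g/s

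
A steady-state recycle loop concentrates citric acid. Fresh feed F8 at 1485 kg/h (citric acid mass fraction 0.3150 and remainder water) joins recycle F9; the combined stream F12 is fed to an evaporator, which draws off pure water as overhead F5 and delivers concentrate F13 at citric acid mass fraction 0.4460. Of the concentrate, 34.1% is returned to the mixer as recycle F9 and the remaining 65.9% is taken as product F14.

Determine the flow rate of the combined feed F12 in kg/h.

Overall citric acid balance (none leaves overhead): citric acid in fresh feed = citric acid in product, i.e. 1485×0.315 = (1−0.341)·F13·0.446.
F13 = 467.77/(0.446×0.659) = 1591.5 kg/h.
Recycle F9 = 0.341×1591.5 = 542.71 kg/h.
Combined feed F12 = 1485 + 542.71 = 2027.7 kg/h.

2028 kg/h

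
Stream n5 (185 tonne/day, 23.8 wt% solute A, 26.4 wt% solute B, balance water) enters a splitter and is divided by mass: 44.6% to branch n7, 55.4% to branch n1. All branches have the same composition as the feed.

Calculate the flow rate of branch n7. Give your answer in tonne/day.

Branch n7 flow = 0.446×185 = 82.51 tonne/day.

82.51 tonne/day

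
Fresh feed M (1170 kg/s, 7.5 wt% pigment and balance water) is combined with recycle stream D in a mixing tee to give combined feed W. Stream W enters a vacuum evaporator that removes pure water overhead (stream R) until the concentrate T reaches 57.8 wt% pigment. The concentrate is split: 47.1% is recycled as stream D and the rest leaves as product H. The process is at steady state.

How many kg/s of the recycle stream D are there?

Overall pigment balance (none leaves overhead): pigment in fresh feed = pigment in product, i.e. 1170×0.075 = (1−0.471)·T·0.578.
T = 87.75/(0.578×0.529) = 286.99 kg/s.
Recycle D = 0.471×286.99 = 135.17 kg/s.

135.2 kg/s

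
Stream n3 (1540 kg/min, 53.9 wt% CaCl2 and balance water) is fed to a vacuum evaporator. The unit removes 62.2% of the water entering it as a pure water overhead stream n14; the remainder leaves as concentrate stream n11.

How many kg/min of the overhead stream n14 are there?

water entering = 1540×0.461 = 709.94 kg/min; overhead removed = 0.622×709.94 = 441.58 kg/min.

441.6 kg/min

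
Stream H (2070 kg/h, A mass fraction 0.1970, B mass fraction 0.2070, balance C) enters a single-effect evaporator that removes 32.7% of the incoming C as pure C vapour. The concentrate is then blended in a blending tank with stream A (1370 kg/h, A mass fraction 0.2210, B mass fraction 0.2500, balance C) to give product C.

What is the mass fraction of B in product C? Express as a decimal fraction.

0.2539

Vapour removed = 0.327×0.596×2070 = 403.43 kg/h; concentrate = 1666.6 kg/h.
B reaching the mixer = 428.49 (from concentrate) + 1370×0.250 = 770.99 kg/h.
Product flow = 1666.6 + 1370 = 3036.6 kg/h; B fraction = 0.2539.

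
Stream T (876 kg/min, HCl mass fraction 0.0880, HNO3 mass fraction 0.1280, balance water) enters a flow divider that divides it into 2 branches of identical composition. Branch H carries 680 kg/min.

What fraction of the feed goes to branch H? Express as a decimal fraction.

0.776

Fraction to H = 680/876 = 0.7763.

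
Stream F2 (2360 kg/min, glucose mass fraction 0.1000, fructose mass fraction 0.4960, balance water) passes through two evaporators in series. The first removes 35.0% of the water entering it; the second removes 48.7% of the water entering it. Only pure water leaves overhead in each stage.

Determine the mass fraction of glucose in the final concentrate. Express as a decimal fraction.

0.1369

water in feed = 2360×0.404 = 953.44 kg/min.
After stage 1: water left = (1−0.350)×953.44 = 619.74; stream total = 2026.3 kg/min.
After stage 2: water left = (1−0.487)×619.74 = 317.92; final concentrate = 1724.5 kg/min.
glucose fraction = 236/1724.5 = 0.1369.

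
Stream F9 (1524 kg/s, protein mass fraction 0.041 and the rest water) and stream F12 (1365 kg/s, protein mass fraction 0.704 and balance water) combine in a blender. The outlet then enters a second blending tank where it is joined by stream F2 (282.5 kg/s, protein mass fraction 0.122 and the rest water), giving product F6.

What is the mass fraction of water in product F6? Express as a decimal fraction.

0.666

Overall, product flow = 3171.5 kg/s.
water in = 1524×0.959 + 1365×0.296 + 282.5×0.878 = 2113.6 kg/s.
water fraction in F6 = 0.666.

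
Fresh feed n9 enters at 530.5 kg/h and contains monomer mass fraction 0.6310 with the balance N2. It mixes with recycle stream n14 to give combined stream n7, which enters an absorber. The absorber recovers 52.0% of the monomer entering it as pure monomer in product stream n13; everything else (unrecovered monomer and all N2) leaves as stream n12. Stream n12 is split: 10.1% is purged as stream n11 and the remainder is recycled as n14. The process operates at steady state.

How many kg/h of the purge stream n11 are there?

N2 enters only via n9 and leaves only via the purge: 530.5×0.369 = 0.101×(N2 in n12), and the absorber passes all N2, so N2 in n7 = N2 in n12 = 1938.2 kg/h.
monomer in n7: m_A = 530.5×0.631 + (1−0.101)·(1−0.520)·m_A, so m_A = 334.75/0.5685 = 588.84 kg/h.
n12 = (1−0.520)×588.84 + 1938.2 = 2220.8 kg/h.
Purge n11 = 0.101×2220.8 = 224.3 kg/h.

224.3 kg/h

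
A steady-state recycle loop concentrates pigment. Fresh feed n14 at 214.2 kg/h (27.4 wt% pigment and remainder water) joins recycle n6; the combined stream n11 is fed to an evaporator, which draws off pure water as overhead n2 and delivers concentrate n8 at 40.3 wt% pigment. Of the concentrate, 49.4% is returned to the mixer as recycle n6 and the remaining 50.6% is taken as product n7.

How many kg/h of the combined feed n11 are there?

Overall pigment balance (none leaves overhead): pigment in fresh feed = pigment in product, i.e. 214.2×0.274 = (1−0.494)·n8·0.403.
n8 = 58.691/(0.403×0.506) = 287.82 kg/h.
Recycle n6 = 0.494×287.82 = 142.18 kg/h.
Combined feed n11 = 214.2 + 142.18 = 356.38 kg/h.

356.4 kg/h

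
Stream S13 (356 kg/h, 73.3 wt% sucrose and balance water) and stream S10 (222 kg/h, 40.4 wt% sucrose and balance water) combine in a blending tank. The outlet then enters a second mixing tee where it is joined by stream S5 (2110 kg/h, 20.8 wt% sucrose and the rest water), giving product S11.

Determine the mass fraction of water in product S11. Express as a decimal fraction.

Overall, product flow = 2688 kg/h.
water in = 356×0.267 + 222×0.596 + 2110×0.792 = 1898.5 kg/h.
water fraction in S11 = 0.7063.

0.7063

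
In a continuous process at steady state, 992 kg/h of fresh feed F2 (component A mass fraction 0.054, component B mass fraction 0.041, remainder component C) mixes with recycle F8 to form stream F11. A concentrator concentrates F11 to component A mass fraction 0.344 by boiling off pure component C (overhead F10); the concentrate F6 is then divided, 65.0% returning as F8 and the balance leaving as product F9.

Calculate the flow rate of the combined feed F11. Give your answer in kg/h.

1281 kg/h

Overall component A balance (none leaves overhead): component A in fresh feed = component A in product, i.e. 992×0.054 = (1−0.650)·F6·0.344.
F6 = 53.568/(0.344×0.350) = 444.92 kg/h.
Recycle F8 = 0.650×444.92 = 289.2 kg/h.
Combined feed F11 = 992 + 289.2 = 1281.2 kg/h.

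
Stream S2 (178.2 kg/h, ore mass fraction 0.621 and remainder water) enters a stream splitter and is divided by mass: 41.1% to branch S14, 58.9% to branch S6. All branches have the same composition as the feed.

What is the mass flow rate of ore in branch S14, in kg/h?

Branch S14 total = 0.411×178.2 = 73.24 kg/h.
ore in S14 = 0.621×73.24 = 45.482 kg/h.

45.48 kg/h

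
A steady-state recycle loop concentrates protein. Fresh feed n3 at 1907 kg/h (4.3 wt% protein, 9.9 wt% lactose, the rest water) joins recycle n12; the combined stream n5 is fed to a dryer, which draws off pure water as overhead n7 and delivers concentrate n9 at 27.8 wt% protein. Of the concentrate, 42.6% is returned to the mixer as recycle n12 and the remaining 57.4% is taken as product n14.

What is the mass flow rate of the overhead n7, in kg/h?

Overall protein balance (none leaves overhead): protein in fresh feed = protein in product, i.e. 1907×0.043 = (1−0.426)·n9·0.278.
n9 = 82.001/(0.278×0.574) = 513.88 kg/h.
Recycle n12 = 0.426×513.88 = 218.91 kg/h.
Combined feed n5 = 1907 + 218.91 = 2125.9 kg/h.
Overhead n7 = n5 − n9 = 2125.9 − 513.88 = 1612 kg/h.

1612 kg/h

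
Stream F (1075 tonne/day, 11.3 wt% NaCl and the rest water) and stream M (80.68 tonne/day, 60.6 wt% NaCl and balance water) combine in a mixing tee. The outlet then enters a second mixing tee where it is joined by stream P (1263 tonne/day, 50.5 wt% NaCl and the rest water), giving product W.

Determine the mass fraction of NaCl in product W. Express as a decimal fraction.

0.334

Overall, product flow = 2418.7 tonne/day.
NaCl in = 1075×0.113 + 80.68×0.606 + 1263×0.505 = 808.18 tonne/day.
NaCl fraction in W = 0.334.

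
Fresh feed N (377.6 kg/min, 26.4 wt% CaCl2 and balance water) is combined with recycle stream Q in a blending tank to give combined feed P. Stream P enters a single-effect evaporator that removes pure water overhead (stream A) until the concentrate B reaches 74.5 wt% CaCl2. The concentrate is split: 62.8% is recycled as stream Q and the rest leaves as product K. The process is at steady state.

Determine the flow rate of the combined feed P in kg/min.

603.5 kg/min

Overall CaCl2 balance (none leaves overhead): CaCl2 in fresh feed = CaCl2 in product, i.e. 377.6×0.264 = (1−0.628)·B·0.745.
B = 99.686/(0.745×0.372) = 359.7 kg/min.
Recycle Q = 0.628×359.7 = 225.89 kg/min.
Combined feed P = 377.6 + 225.89 = 603.49 kg/min.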